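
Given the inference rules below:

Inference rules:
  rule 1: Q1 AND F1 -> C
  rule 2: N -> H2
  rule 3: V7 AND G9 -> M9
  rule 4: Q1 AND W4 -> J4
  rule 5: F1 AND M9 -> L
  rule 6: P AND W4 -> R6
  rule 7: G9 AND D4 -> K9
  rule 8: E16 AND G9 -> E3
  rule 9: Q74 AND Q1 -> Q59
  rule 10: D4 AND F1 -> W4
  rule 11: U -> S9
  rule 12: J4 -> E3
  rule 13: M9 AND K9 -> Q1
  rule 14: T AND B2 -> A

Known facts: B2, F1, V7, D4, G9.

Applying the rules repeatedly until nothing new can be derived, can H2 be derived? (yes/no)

no

Round 1: rule 3 [V7 AND G9 -> M9]; rule 7 [G9 AND D4 -> K9]; rule 10 [D4 AND F1 -> W4]. Adds M9, K9, W4.
Round 2: rule 5 [F1 AND M9 -> L]; rule 13 [M9 AND K9 -> Q1]. Adds L, Q1.
Round 3: rule 1 [Q1 AND F1 -> C]; rule 4 [Q1 AND W4 -> J4]. Adds C, J4.
Round 4: rule 12 [J4 -> E3]. Adds E3.
Fixed point reached. H2 is concluded only by rule 2; rule 2 needs N (never derived).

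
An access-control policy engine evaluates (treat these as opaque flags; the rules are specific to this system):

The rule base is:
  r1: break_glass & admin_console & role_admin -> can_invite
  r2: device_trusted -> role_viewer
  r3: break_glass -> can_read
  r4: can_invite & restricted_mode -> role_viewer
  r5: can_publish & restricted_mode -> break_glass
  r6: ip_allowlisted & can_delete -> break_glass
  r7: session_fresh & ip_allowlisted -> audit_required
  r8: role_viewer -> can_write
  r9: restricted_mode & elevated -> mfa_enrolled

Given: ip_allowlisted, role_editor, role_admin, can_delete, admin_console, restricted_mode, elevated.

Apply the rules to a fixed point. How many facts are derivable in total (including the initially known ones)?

[1] r6 [ip_allowlisted & can_delete -> break_glass]; r9 [restricted_mode & elevated -> mfa_enrolled]. ⇒ new: break_glass, mfa_enrolled.
[2] r1 [break_glass & admin_console & role_admin -> can_invite]; r3 [break_glass -> can_read]. ⇒ new: can_invite, can_read.
[3] r4 [can_invite & restricted_mode -> role_viewer]. ⇒ new: role_viewer.
[4] r8 [role_viewer -> can_write]. ⇒ new: can_write.
Closure: {admin_console, break_glass, can_delete, can_invite, can_read, can_write, elevated, ip_allowlisted, mfa_enrolled, restricted_mode, role_admin, role_editor, role_viewer} — 13 facts.

13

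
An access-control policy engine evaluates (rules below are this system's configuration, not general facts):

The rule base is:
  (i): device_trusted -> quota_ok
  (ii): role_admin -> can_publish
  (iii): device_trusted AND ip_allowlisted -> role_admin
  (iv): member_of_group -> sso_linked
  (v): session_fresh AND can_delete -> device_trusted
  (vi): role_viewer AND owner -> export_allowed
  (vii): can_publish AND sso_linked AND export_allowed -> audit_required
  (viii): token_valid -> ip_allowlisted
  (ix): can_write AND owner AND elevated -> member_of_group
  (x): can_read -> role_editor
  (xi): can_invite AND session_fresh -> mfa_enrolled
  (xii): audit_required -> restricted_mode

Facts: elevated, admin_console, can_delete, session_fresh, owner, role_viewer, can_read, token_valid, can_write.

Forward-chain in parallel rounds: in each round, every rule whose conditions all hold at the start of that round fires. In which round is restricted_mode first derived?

5

Round 1 — (v), (vi), (viii), (ix), (x), derive device_trusted, export_allowed, ip_allowlisted, member_of_group, role_editor.
Round 2 — (i), (iii), (iv), derive quota_ok, role_admin, sso_linked.
Round 3 — (ii), derive can_publish.
Round 4 — (vii), derive audit_required.
Round 5 — (xii), derive restricted_mode.
restricted_mode first appears in round 5.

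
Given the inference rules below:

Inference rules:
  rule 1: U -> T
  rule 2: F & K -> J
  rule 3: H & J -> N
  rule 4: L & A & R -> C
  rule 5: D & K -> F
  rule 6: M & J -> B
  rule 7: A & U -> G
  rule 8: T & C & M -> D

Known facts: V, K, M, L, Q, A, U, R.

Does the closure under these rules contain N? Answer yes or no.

no

Round 1 fires rule 1, rule 4, rule 7, giving T, C, G.
Round 2 fires rule 8, giving D.
Round 3 fires rule 5, giving F.
Round 4 fires rule 2, giving J.
Round 5 fires rule 6, giving B.
Fixed point reached. N is concluded only by rule 3; rule 3 needs H (never derived).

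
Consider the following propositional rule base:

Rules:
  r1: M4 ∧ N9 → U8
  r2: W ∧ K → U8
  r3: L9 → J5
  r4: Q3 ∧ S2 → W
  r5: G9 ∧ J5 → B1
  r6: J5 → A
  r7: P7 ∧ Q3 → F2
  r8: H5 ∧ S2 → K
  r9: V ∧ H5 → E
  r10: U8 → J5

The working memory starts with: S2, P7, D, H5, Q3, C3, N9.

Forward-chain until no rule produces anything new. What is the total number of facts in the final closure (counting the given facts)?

13

Round 1 fires r4, r7, r8, giving W, F2, K.
Round 2 fires r2, giving U8.
Round 3 fires r10, giving J5.
Round 4 fires r6, giving A.
Closure: {A, C3, D, F2, H5, J5, K, N9, P7, Q3, S2, U8, W} — 13 facts.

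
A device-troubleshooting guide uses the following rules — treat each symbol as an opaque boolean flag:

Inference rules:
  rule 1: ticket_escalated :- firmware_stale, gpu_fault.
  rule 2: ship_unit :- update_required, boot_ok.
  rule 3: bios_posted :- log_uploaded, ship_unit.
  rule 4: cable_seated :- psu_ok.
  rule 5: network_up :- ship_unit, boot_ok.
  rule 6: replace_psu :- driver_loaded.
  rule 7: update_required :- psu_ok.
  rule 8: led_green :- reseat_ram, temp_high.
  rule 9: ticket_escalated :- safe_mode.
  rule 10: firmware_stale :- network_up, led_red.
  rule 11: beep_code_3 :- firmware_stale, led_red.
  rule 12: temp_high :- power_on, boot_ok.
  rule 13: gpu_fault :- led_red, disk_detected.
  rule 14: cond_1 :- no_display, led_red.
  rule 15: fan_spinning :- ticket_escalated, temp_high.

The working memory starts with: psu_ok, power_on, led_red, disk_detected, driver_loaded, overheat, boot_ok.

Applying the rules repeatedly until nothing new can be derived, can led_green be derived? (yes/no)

no

Round 1 — rule 4, rule 6, rule 7, rule 12, rule 13, derive cable_seated, replace_psu, update_required, temp_high, gpu_fault.
Round 2 — rule 2, derive ship_unit.
Round 3 — rule 5, derive network_up.
Round 4 — rule 10, derive firmware_stale.
Round 5 — rule 1, rule 11, derive ticket_escalated, beep_code_3.
Round 6 — rule 15, derive fan_spinning.
Fixed point reached. led_green is concluded only by rule 8; rule 8 needs reseat_ram (never derived).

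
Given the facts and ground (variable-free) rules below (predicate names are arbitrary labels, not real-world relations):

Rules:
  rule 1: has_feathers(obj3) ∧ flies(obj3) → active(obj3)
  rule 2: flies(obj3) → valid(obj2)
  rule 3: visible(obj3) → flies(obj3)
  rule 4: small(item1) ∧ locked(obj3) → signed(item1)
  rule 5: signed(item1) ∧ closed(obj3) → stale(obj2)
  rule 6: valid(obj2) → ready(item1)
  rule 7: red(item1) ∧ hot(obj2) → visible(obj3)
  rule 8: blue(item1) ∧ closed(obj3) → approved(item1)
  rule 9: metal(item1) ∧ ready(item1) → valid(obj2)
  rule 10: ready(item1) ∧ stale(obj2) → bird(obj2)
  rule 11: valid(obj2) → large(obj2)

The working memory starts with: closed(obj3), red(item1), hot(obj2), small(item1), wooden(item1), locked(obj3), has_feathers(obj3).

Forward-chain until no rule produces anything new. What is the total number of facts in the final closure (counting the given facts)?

16

[1] rule 4 [small(item1) ∧ locked(obj3) → signed(item1)]; rule 7 [red(item1) ∧ hot(obj2) → visible(obj3)]. ⇒ new: signed(item1), visible(obj3).
[2] rule 3 [visible(obj3) → flies(obj3)]; rule 5 [signed(item1) ∧ closed(obj3) → stale(obj2)]. ⇒ new: flies(obj3), stale(obj2).
[3] rule 1 [has_feathers(obj3) ∧ flies(obj3) → active(obj3)]; rule 2 [flies(obj3) → valid(obj2)]. ⇒ new: active(obj3), valid(obj2).
[4] rule 6 [valid(obj2) → ready(item1)]; rule 11 [valid(obj2) → large(obj2)]. ⇒ new: ready(item1), large(obj2).
[5] rule 10 [ready(item1) ∧ stale(obj2) → bird(obj2)]. ⇒ new: bird(obj2).
Closure: {active(obj3), bird(obj2), closed(obj3), flies(obj3), has_feathers(obj3), hot(obj2), large(obj2), locked(obj3), ready(item1), red(item1), signed(item1), small(item1), stale(obj2), valid(obj2), visible(obj3), wooden(item1)} — 16 facts.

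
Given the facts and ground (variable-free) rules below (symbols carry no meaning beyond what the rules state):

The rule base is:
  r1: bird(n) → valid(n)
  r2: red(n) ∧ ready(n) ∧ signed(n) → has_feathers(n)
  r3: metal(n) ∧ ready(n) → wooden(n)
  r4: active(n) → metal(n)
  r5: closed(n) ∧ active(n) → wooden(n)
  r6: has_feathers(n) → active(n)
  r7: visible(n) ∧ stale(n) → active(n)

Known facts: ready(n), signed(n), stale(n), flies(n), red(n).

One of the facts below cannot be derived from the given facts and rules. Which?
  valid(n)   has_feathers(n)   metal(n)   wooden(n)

valid(n)

Round 1: r2 [red(n) ∧ ready(n) ∧ signed(n) → has_feathers(n)]. New: has_feathers(n).
Round 2: r6 [has_feathers(n) → active(n)]. New: active(n).
Round 3: r4 [active(n) → metal(n)]. New: metal(n).
Round 4: r3 [metal(n) ∧ ready(n) → wooden(n)]. New: wooden(n).
Derived: wooden(n) (round 4), metal(n) (round 3), has_feathers(n) (round 1). valid(n) never appears in any round.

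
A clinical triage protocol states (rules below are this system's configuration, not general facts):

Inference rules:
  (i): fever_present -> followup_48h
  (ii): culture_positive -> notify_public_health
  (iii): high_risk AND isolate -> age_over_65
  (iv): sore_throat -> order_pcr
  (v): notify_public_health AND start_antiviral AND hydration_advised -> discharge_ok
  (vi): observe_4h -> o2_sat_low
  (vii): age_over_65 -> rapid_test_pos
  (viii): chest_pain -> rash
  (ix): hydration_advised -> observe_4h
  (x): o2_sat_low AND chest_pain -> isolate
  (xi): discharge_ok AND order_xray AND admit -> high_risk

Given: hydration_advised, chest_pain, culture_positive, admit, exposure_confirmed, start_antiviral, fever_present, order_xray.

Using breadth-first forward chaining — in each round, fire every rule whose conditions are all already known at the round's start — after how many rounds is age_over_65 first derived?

4

[1] (i) [fever_present -> followup_48h]; (ii) [culture_positive -> notify_public_health]; (viii) [chest_pain -> rash]; (ix) [hydration_advised -> observe_4h]. ⇒ new: followup_48h, notify_public_health, rash, observe_4h.
[2] (v) [notify_public_health AND start_antiviral AND hydration_advised -> discharge_ok]; (vi) [observe_4h -> o2_sat_low]. ⇒ new: discharge_ok, o2_sat_low.
[3] (x) [o2_sat_low AND chest_pain -> isolate]; (xi) [discharge_ok AND order_xray AND admit -> high_risk]. ⇒ new: isolate, high_risk.
[4] (iii) [high_risk AND isolate -> age_over_65]. ⇒ new: age_over_65.
age_over_65 first appears in round 4.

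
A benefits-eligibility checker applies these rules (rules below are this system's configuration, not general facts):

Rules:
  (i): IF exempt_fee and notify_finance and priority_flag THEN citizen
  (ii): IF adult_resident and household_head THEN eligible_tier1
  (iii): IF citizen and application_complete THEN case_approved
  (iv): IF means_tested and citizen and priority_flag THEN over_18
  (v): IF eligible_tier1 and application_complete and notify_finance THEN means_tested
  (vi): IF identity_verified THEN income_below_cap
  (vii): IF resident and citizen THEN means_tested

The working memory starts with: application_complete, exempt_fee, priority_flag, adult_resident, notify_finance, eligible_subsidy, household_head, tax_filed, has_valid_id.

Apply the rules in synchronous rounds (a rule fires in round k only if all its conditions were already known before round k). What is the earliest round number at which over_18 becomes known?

Round 1 — (i), (ii), derive citizen, eligible_tier1.
Round 2 — (iii), (v), derive case_approved, means_tested.
Round 3 — (iv), derive over_18.
over_18 first appears in round 3.

3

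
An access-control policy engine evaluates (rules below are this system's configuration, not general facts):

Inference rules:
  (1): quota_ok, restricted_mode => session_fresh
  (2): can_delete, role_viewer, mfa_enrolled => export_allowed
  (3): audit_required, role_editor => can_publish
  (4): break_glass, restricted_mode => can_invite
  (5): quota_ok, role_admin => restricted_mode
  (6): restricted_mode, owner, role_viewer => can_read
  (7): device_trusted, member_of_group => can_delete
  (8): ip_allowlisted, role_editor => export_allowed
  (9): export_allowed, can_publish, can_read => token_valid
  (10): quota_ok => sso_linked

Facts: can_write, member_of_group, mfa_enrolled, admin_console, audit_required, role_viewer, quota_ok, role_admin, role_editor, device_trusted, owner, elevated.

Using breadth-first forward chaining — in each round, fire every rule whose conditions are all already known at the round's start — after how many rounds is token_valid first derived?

3

Round 1: (3) [audit_required, role_editor => can_publish]; (5) [quota_ok, role_admin => restricted_mode]; (7) [device_trusted, member_of_group => can_delete]; (10) [quota_ok => sso_linked]. Adds can_publish, restricted_mode, can_delete, sso_linked.
Round 2: (1) [quota_ok, restricted_mode => session_fresh]; (2) [can_delete, role_viewer, mfa_enrolled => export_allowed]; (6) [restricted_mode, owner, role_viewer => can_read]. Adds session_fresh, export_allowed, can_read.
Round 3: (9) [export_allowed, can_publish, can_read => token_valid]. Adds token_valid.
token_valid first appears in round 3.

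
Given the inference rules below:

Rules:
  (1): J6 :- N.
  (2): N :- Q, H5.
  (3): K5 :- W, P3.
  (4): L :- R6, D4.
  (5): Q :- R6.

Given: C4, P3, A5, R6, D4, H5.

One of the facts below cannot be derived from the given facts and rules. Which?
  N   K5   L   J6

[1] (4) [L :- R6, D4.]; (5) [Q :- R6.]. ⇒ new: L, Q.
[2] (2) [N :- Q, H5.]. ⇒ new: N.
[3] (1) [J6 :- N.]. ⇒ new: J6.
Derived: L (round 1), J6 (round 3), N (round 2). K5 never appears in any round.

K5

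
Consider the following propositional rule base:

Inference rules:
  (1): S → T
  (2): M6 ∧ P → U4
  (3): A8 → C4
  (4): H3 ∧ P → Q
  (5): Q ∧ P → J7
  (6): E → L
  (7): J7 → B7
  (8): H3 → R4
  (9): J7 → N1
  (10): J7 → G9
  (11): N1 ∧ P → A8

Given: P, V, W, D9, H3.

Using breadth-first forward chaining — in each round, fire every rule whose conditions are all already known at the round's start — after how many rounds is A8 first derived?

4

[1] (4) [H3 ∧ P → Q]; (8) [H3 → R4]. ⇒ new: Q, R4.
[2] (5) [Q ∧ P → J7]. ⇒ new: J7.
[3] (7) [J7 → B7]; (9) [J7 → N1]; (10) [J7 → G9]. ⇒ new: B7, N1, G9.
[4] (11) [N1 ∧ P → A8]. ⇒ new: A8.
A8 first appears in round 4.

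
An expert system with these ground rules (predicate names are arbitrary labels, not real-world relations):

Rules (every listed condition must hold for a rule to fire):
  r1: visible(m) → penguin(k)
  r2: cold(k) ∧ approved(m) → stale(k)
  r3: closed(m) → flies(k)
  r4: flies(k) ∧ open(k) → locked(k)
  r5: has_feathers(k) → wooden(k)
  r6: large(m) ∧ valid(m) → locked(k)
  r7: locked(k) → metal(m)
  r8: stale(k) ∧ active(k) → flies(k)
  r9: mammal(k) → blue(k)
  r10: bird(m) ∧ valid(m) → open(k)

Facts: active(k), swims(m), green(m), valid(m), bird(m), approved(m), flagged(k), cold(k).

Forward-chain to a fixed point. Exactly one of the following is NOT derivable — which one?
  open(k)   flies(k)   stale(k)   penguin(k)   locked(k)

penguin(k)

Round 1: r2 [cold(k) ∧ approved(m) → stale(k)]; r10 [bird(m) ∧ valid(m) → open(k)]. New: stale(k), open(k).
Round 2: r8 [stale(k) ∧ active(k) → flies(k)]. New: flies(k).
Round 3: r4 [flies(k) ∧ open(k) → locked(k)]. New: locked(k).
Round 4: r7 [locked(k) → metal(m)]. New: metal(m).
Derived: stale(k) (round 1), locked(k) (round 3), flies(k) (round 2), open(k) (round 1). penguin(k) never appears in any round.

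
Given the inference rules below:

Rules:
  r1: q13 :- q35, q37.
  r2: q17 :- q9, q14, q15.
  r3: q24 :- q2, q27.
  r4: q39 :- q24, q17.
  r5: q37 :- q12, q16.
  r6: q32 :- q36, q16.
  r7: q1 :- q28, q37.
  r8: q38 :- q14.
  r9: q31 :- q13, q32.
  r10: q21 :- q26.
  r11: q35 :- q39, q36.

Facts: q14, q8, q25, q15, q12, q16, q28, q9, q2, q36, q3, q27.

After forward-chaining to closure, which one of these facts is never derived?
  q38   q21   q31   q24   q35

Round 1 fires r2, r3, r5, r6, r8, giving q17, q24, q37, q32, q38.
Round 2 fires r4, r7, giving q39, q1.
Round 3 fires r11, giving q35.
Round 4 fires r1, giving q13.
Round 5 fires r9, giving q31.
Derived: q35 (round 3), q38 (round 1), q31 (round 5), q24 (round 1). q21 never appears in any round.

q21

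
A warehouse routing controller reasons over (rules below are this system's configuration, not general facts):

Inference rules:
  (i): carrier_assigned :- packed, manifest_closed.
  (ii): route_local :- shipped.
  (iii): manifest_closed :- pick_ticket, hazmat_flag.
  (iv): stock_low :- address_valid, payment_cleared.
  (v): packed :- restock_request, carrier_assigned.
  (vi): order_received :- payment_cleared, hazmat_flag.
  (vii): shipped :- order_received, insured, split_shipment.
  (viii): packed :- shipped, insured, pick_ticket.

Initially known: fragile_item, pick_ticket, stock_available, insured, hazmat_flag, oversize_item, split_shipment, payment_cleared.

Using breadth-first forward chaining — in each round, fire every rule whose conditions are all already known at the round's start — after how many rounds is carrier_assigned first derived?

4

Round 1: (iii) [manifest_closed :- pick_ticket, hazmat_flag.]; (vi) [order_received :- payment_cleared, hazmat_flag.]. New: manifest_closed, order_received.
Round 2: (vii) [shipped :- order_received, insured, split_shipment.]. New: shipped.
Round 3: (ii) [route_local :- shipped.]; (viii) [packed :- shipped, insured, pick_ticket.]. New: route_local, packed.
Round 4: (i) [carrier_assigned :- packed, manifest_closed.]. New: carrier_assigned.
carrier_assigned first appears in round 4.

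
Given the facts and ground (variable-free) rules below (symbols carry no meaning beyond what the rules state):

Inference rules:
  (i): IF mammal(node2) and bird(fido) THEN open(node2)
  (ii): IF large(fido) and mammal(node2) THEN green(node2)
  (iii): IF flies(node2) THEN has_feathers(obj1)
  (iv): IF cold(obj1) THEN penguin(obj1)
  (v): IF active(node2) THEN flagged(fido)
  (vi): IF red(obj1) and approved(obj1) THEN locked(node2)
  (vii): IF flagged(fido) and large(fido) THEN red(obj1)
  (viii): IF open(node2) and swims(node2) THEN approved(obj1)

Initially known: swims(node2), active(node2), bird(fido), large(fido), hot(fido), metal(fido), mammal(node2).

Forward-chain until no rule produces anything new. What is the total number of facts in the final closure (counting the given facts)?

Round 1 fires (i), (ii), (v), giving open(node2), green(node2), flagged(fido).
Round 2 fires (vii), (viii), giving red(obj1), approved(obj1).
Round 3 fires (vi), giving locked(node2).
Closure: {active(node2), approved(obj1), bird(fido), flagged(fido), green(node2), hot(fido), large(fido), locked(node2), mammal(node2), metal(fido), open(node2), red(obj1), swims(node2)} — 13 facts.

13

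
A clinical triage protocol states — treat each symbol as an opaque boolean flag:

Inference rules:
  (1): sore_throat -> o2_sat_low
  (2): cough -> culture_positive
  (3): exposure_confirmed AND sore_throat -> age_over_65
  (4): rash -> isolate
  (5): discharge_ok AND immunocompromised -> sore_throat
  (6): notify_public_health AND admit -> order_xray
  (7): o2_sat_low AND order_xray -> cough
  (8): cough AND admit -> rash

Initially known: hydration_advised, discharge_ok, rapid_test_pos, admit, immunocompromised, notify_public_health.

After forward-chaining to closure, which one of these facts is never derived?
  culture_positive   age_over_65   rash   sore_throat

age_over_65

Round 1: (5) [discharge_ok AND immunocompromised -> sore_throat]; (6) [notify_public_health AND admit -> order_xray]. Adds sore_throat, order_xray.
Round 2: (1) [sore_throat -> o2_sat_low]. Adds o2_sat_low.
Round 3: (7) [o2_sat_low AND order_xray -> cough]. Adds cough.
Round 4: (2) [cough -> culture_positive]; (8) [cough AND admit -> rash]. Adds culture_positive, rash.
Round 5: (4) [rash -> isolate]. Adds isolate.
Derived: sore_throat (round 1), culture_positive (round 4), rash (round 4). age_over_65 never appears in any round.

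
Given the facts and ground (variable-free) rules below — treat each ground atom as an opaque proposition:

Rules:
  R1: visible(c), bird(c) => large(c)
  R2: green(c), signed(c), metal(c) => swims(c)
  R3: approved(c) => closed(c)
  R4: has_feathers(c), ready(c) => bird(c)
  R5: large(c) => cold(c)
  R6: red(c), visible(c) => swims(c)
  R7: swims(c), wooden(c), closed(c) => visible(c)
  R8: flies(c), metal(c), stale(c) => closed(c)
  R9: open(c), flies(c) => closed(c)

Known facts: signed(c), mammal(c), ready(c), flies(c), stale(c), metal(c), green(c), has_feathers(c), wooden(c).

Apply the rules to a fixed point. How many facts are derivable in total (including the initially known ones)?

15

Round 1: R2 [green(c), signed(c), metal(c) => swims(c)]; R4 [has_feathers(c), ready(c) => bird(c)]; R8 [flies(c), metal(c), stale(c) => closed(c)]. Adds swims(c), bird(c), closed(c).
Round 2: R7 [swims(c), wooden(c), closed(c) => visible(c)]. Adds visible(c).
Round 3: R1 [visible(c), bird(c) => large(c)]. Adds large(c).
Round 4: R5 [large(c) => cold(c)]. Adds cold(c).
Closure: {bird(c), closed(c), cold(c), flies(c), green(c), has_feathers(c), large(c), mammal(c), metal(c), ready(c), signed(c), stale(c), swims(c), visible(c), wooden(c)} — 15 facts.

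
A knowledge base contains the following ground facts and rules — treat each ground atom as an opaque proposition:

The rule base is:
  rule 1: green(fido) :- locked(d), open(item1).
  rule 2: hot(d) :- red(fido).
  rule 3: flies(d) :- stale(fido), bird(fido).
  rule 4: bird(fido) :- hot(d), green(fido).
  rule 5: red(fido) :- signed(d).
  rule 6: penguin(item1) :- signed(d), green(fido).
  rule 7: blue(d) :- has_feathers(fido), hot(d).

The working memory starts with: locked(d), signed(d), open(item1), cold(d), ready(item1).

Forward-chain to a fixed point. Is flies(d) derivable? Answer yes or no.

Round 1 fires rule 1, rule 5, giving green(fido), red(fido).
Round 2 fires rule 2, rule 6, giving hot(d), penguin(item1).
Round 3 fires rule 4, giving bird(fido).
Fixed point reached. flies(d) is concluded only by rule 3; rule 3 needs stale(fido) (never derived).

no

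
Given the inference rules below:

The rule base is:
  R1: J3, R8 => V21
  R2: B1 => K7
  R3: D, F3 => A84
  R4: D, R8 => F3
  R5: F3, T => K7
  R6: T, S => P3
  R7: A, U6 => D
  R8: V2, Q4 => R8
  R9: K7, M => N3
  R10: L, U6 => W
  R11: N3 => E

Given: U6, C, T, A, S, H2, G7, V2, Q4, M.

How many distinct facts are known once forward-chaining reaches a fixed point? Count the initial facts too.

18

Round 1 fires R6, R7, R8, giving P3, D, R8.
Round 2 fires R4, giving F3.
Round 3 fires R3, R5, giving A84, K7.
Round 4 fires R9, giving N3.
Round 5 fires R11, giving E.
Closure: {A, A84, C, D, E, F3, G7, H2, K7, M, N3, P3, Q4, R8, S, T, U6, V2} — 18 facts.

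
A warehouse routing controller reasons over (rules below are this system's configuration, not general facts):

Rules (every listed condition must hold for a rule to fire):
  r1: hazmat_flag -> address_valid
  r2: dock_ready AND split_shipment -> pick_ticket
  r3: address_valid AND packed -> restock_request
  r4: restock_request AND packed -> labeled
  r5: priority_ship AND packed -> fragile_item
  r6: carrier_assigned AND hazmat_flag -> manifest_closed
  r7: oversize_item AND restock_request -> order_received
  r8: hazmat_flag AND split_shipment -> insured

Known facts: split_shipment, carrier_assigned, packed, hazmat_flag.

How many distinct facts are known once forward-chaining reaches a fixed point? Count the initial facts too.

9

Round 1: r1 [hazmat_flag -> address_valid]; r6 [carrier_assigned AND hazmat_flag -> manifest_closed]; r8 [hazmat_flag AND split_shipment -> insured]. New: address_valid, manifest_closed, insured.
Round 2: r3 [address_valid AND packed -> restock_request]. New: restock_request.
Round 3: r4 [restock_request AND packed -> labeled]. New: labeled.
Closure: {address_valid, carrier_assigned, hazmat_flag, insured, labeled, manifest_closed, packed, restock_request, split_shipment} — 9 facts.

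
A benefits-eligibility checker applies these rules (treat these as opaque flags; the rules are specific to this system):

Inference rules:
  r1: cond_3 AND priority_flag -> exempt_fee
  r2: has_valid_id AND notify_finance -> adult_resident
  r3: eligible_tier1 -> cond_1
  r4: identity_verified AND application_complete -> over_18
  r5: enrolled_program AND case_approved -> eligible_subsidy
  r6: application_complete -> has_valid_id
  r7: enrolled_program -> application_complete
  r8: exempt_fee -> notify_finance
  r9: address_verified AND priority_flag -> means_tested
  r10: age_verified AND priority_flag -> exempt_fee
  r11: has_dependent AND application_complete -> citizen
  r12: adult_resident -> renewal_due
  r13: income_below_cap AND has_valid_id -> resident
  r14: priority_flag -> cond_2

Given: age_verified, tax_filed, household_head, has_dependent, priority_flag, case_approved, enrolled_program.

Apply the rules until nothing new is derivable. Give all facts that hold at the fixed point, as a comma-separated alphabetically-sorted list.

adult_resident, age_verified, application_complete, case_approved, citizen, cond_2, eligible_subsidy, enrolled_program, exempt_fee, has_dependent, has_valid_id, household_head, notify_finance, priority_flag, renewal_due, tax_filed

Round 1 — r5, r7, r10, r14, derive eligible_subsidy, application_complete, exempt_fee, cond_2.
Round 2 — r6, r8, r11, derive has_valid_id, notify_finance, citizen.
Round 3 — r2, derive adult_resident.
Round 4 — r12, derive renewal_due.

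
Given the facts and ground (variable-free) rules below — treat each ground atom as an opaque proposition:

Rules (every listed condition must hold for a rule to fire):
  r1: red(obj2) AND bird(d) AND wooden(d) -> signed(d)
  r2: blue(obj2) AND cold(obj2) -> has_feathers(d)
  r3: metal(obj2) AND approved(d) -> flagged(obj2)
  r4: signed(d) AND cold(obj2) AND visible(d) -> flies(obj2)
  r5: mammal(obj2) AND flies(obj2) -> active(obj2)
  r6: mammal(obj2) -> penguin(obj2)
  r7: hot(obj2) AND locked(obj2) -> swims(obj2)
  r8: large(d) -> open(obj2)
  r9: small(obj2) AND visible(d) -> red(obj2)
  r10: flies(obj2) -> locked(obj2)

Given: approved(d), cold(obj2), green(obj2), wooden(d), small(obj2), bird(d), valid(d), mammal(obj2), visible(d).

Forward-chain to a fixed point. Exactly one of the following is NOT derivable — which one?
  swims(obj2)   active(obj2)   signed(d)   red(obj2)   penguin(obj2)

swims(obj2)

Round 1 — r6, r9, derive penguin(obj2), red(obj2).
Round 2 — r1, derive signed(d).
Round 3 — r4, derive flies(obj2).
Round 4 — r5, r10, derive active(obj2), locked(obj2).
Derived: penguin(obj2) (round 1), red(obj2) (round 1), signed(d) (round 2), active(obj2) (round 4). swims(obj2) never appears in any round.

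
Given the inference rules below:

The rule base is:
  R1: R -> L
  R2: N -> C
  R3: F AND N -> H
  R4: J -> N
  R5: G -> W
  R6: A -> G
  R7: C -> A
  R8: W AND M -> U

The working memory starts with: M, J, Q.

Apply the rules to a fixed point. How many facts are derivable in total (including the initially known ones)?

9

Round 1: R4 [J -> N]. Adds N.
Round 2: R2 [N -> C]. Adds C.
Round 3: R7 [C -> A]. Adds A.
Round 4: R6 [A -> G]. Adds G.
Round 5: R5 [G -> W]. Adds W.
Round 6: R8 [W AND M -> U]. Adds U.
Closure: {A, C, G, J, M, N, Q, U, W} — 9 facts.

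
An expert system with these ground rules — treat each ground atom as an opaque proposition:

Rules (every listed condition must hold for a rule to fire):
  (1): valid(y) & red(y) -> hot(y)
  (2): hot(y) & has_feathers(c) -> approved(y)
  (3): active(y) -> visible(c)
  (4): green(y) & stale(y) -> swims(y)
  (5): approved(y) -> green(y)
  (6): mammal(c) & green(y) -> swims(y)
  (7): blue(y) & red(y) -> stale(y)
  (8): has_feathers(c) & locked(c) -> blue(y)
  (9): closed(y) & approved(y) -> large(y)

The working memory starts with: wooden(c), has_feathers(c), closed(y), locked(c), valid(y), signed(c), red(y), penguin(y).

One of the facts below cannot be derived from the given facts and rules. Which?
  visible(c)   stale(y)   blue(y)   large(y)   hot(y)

visible(c)

[1] (1) [valid(y) & red(y) -> hot(y)]; (8) [has_feathers(c) & locked(c) -> blue(y)]. ⇒ new: hot(y), blue(y).
[2] (2) [hot(y) & has_feathers(c) -> approved(y)]; (7) [blue(y) & red(y) -> stale(y)]. ⇒ new: approved(y), stale(y).
[3] (5) [approved(y) -> green(y)]; (9) [closed(y) & approved(y) -> large(y)]. ⇒ new: green(y), large(y).
[4] (4) [green(y) & stale(y) -> swims(y)]. ⇒ new: swims(y).
Derived: large(y) (round 3), hot(y) (round 1), stale(y) (round 2), blue(y) (round 1). visible(c) never appears in any round.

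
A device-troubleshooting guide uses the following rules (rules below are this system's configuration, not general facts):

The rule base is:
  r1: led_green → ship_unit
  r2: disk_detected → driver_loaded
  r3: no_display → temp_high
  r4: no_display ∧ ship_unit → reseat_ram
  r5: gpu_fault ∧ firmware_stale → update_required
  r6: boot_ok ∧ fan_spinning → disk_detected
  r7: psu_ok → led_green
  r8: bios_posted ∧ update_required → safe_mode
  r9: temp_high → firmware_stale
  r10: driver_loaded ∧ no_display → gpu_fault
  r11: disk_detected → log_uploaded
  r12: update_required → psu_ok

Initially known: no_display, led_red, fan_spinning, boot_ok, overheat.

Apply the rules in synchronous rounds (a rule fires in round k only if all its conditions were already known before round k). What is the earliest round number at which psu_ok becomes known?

Round 1 fires r3, r6, giving temp_high, disk_detected.
Round 2 fires r2, r9, r11, giving driver_loaded, firmware_stale, log_uploaded.
Round 3 fires r10, giving gpu_fault.
Round 4 fires r5, giving update_required.
Round 5 fires r12, giving psu_ok.
psu_ok first appears in round 5.

5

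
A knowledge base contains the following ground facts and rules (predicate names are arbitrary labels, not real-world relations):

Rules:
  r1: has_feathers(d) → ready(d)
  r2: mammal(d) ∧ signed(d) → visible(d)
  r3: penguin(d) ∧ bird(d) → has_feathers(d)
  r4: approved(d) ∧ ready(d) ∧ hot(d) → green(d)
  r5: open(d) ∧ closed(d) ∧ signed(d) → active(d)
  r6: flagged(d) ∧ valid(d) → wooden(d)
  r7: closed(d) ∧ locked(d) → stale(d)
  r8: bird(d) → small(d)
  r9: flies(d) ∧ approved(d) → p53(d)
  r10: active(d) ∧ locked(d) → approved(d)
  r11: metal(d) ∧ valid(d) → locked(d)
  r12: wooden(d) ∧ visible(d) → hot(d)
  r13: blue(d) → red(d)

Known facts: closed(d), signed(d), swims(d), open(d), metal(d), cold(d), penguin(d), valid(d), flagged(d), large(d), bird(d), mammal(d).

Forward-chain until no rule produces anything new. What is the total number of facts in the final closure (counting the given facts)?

23

Round 1: r2 [mammal(d) ∧ signed(d) → visible(d)]; r3 [penguin(d) ∧ bird(d) → has_feathers(d)]; r5 [open(d) ∧ closed(d) ∧ signed(d) → active(d)]; r6 [flagged(d) ∧ valid(d) → wooden(d)]; r8 [bird(d) → small(d)]; r11 [metal(d) ∧ valid(d) → locked(d)]. Adds visible(d), has_feathers(d), active(d), wooden(d), small(d), locked(d).
Round 2: r1 [has_feathers(d) → ready(d)]; r7 [closed(d) ∧ locked(d) → stale(d)]; r10 [active(d) ∧ locked(d) → approved(d)]; r12 [wooden(d) ∧ visible(d) → hot(d)]. Adds ready(d), stale(d), approved(d), hot(d).
Round 3: r4 [approved(d) ∧ ready(d) ∧ hot(d) → green(d)]. Adds green(d).
Closure: {active(d), approved(d), bird(d), closed(d), cold(d), flagged(d), green(d), has_feathers(d), hot(d), large(d), locked(d), mammal(d), metal(d), open(d), penguin(d), ready(d), signed(d), small(d), stale(d), swims(d), valid(d), visible(d), wooden(d)} — 23 facts.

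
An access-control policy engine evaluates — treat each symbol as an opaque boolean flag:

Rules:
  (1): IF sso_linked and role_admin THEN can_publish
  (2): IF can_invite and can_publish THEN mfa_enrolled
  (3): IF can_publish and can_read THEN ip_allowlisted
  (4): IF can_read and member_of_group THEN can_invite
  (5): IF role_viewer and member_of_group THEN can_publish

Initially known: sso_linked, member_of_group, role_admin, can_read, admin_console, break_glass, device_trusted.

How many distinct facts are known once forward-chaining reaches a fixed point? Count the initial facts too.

Round 1: (1) [IF sso_linked and role_admin THEN can_publish]; (4) [IF can_read and member_of_group THEN can_invite]. Adds can_publish, can_invite.
Round 2: (2) [IF can_invite and can_publish THEN mfa_enrolled]; (3) [IF can_publish and can_read THEN ip_allowlisted]. Adds mfa_enrolled, ip_allowlisted.
Closure: {admin_console, break_glass, can_invite, can_publish, can_read, device_trusted, ip_allowlisted, member_of_group, mfa_enrolled, role_admin, sso_linked} — 11 facts.

11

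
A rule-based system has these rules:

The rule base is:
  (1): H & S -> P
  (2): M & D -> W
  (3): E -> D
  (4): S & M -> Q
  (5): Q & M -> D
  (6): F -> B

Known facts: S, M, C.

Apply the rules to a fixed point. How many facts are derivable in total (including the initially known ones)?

6

Round 1 fires (4), giving Q.
Round 2 fires (5), giving D.
Round 3 fires (2), giving W.
Closure: {C, D, M, Q, S, W} — 6 facts.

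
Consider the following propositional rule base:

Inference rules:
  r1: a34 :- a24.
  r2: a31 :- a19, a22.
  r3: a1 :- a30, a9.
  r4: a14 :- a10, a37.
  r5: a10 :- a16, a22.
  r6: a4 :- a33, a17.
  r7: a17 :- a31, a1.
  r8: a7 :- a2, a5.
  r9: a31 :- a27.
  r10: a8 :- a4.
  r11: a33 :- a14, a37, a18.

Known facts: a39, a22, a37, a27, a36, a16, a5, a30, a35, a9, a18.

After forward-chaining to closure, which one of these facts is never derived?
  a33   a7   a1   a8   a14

Round 1 — r3, r5, r9, derive a1, a10, a31.
Round 2 — r4, r7, derive a14, a17.
Round 3 — r11, derive a33.
Round 4 — r6, derive a4.
Round 5 — r10, derive a8.
Derived: a33 (round 3), a8 (round 5), a14 (round 2), a1 (round 1). a7 never appears in any round.

a7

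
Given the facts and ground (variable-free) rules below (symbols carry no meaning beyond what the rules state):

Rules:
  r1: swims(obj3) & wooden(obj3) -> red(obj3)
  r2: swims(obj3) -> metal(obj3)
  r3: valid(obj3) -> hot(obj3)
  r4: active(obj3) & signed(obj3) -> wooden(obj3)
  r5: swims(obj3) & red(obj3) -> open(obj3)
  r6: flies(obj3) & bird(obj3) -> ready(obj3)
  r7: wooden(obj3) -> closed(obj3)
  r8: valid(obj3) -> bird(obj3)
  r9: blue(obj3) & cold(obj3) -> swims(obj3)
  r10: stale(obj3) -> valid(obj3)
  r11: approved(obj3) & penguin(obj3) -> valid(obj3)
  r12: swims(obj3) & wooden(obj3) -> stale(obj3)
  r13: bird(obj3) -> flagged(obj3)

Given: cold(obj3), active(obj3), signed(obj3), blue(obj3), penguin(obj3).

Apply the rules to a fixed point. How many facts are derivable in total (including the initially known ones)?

Round 1 fires r4, r9, giving wooden(obj3), swims(obj3).
Round 2 fires r1, r2, r7, r12, giving red(obj3), metal(obj3), closed(obj3), stale(obj3).
Round 3 fires r5, r10, giving open(obj3), valid(obj3).
Round 4 fires r3, r8, giving hot(obj3), bird(obj3).
Round 5 fires r13, giving flagged(obj3).
Closure: {active(obj3), bird(obj3), blue(obj3), closed(obj3), cold(obj3), flagged(obj3), hot(obj3), metal(obj3), open(obj3), penguin(obj3), red(obj3), signed(obj3), stale(obj3), swims(obj3), valid(obj3), wooden(obj3)} — 16 facts.

16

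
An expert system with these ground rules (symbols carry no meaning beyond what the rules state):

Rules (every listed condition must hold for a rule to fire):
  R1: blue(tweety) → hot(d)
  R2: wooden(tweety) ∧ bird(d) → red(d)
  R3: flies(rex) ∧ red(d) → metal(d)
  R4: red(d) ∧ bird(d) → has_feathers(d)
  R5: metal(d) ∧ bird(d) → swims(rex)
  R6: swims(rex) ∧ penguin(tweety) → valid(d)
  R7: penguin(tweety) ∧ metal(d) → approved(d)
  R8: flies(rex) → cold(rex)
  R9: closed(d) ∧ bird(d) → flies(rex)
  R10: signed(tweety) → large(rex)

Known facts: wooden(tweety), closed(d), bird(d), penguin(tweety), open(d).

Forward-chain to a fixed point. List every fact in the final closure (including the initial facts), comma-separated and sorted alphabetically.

approved(d), bird(d), closed(d), cold(rex), flies(rex), has_feathers(d), metal(d), open(d), penguin(tweety), red(d), swims(rex), valid(d), wooden(tweety)

Round 1: R2 [wooden(tweety) ∧ bird(d) → red(d)]; R9 [closed(d) ∧ bird(d) → flies(rex)]. Adds red(d), flies(rex).
Round 2: R3 [flies(rex) ∧ red(d) → metal(d)]; R4 [red(d) ∧ bird(d) → has_feathers(d)]; R8 [flies(rex) → cold(rex)]. Adds metal(d), has_feathers(d), cold(rex).
Round 3: R5 [metal(d) ∧ bird(d) → swims(rex)]; R7 [penguin(tweety) ∧ metal(d) → approved(d)]. Adds swims(rex), approved(d).
Round 4: R6 [swims(rex) ∧ penguin(tweety) → valid(d)]. Adds valid(d).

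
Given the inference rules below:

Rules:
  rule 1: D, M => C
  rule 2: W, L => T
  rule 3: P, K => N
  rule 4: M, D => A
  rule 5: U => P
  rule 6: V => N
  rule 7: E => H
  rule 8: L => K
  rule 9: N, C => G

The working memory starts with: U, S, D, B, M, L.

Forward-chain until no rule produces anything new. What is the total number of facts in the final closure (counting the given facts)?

12

Round 1 fires rule 1, rule 4, rule 5, rule 8, giving C, A, P, K.
Round 2 fires rule 3, giving N.
Round 3 fires rule 9, giving G.
Closure: {A, B, C, D, G, K, L, M, N, P, S, U} — 12 facts.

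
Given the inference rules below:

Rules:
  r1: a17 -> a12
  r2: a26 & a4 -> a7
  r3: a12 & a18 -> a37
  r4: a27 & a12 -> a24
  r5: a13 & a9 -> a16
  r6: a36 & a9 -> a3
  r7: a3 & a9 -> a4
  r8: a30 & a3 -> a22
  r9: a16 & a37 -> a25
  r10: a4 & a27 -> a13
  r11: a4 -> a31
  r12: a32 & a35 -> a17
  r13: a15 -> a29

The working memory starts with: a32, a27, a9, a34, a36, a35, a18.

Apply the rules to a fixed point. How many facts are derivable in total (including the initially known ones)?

17

Round 1: r6 [a36 & a9 -> a3]; r12 [a32 & a35 -> a17]. New: a3, a17.
Round 2: r1 [a17 -> a12]; r7 [a3 & a9 -> a4]. New: a12, a4.
Round 3: r3 [a12 & a18 -> a37]; r4 [a27 & a12 -> a24]; r10 [a4 & a27 -> a13]; r11 [a4 -> a31]. New: a37, a24, a13, a31.
Round 4: r5 [a13 & a9 -> a16]. New: a16.
Round 5: r9 [a16 & a37 -> a25]. New: a25.
Closure: {a12, a13, a16, a17, a18, a24, a25, a27, a3, a31, a32, a34, a35, a36, a37, a4, a9} — 17 facts.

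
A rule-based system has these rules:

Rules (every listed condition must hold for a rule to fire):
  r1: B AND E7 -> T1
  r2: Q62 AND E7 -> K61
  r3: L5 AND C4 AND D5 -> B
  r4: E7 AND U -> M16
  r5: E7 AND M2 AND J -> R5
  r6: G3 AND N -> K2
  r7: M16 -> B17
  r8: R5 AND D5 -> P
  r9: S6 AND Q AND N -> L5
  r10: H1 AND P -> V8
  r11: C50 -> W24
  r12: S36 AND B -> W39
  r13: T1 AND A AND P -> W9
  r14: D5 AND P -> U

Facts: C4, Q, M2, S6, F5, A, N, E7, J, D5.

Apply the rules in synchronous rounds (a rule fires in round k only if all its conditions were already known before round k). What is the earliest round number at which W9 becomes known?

4

Round 1: r5 [E7 AND M2 AND J -> R5]; r9 [S6 AND Q AND N -> L5]. Adds R5, L5.
Round 2: r3 [L5 AND C4 AND D5 -> B]; r8 [R5 AND D5 -> P]. Adds B, P.
Round 3: r1 [B AND E7 -> T1]; r14 [D5 AND P -> U]. Adds T1, U.
Round 4: r4 [E7 AND U -> M16]; r13 [T1 AND A AND P -> W9]. Adds M16, W9.
W9 first appears in round 4.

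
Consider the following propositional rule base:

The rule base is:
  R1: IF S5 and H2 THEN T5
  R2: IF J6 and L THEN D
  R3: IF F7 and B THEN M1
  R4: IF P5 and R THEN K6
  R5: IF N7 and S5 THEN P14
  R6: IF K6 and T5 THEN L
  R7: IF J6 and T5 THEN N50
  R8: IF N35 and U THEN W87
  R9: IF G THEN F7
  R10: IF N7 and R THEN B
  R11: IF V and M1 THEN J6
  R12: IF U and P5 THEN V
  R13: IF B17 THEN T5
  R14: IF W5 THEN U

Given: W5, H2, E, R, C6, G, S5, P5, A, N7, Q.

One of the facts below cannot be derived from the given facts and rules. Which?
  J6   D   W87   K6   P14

W87

Round 1: R1 [IF S5 and H2 THEN T5]; R4 [IF P5 and R THEN K6]; R5 [IF N7 and S5 THEN P14]; R9 [IF G THEN F7]; R10 [IF N7 and R THEN B]; R14 [IF W5 THEN U]. New: T5, K6, P14, F7, B, U.
Round 2: R3 [IF F7 and B THEN M1]; R6 [IF K6 and T5 THEN L]; R12 [IF U and P5 THEN V]. New: M1, L, V.
Round 3: R11 [IF V and M1 THEN J6]. New: J6.
Round 4: R2 [IF J6 and L THEN D]; R7 [IF J6 and T5 THEN N50]. New: D, N50.
Derived: D (round 4), K6 (round 1), J6 (round 3), P14 (round 1). W87 never appears in any round.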